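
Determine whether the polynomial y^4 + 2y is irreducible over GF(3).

No

Write g(y) = y^4 + 2y.
Check for roots in GF(3): g(0) = 0 → root; g(1) = 0 → root; g(2) = 2.
g(0) = 0, so (y) divides g(y); g is reducible.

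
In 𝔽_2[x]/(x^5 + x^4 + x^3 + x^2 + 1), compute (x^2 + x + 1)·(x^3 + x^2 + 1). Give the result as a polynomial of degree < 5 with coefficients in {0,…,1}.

x^4 + x^3 + x^2 + x

Multiply in 𝔽_2[x]: (x^2 + x + 1)·(x^3 + x^2 + 1) = x^5 + x + 1.
Reduce using x^5 ≡ x^4 + x^3 + x^2 + 1 (mod x^5 + x^4 + x^3 + x^2 + 1).
Reduced: x^4 + x^3 + x^2 + x.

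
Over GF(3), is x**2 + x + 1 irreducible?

No

Write f(x) = x**2 + x + 1.
Check for roots in GF(3): f(0) = 1; f(1) = 0 → root; f(2) = 1.
f(1) = 0, so (x − 1) divides f(x); f is reducible.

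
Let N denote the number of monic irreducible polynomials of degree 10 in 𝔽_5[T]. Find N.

976248

By the necklace-counting formula, N_5(10) = (1/10) Σ_{d|10} μ(10/d)·5^d.
Divisors of 10: 1, 2, 5, 10; μ(10/d) for each: 1, -1, -1, 1.
Σ = 5^1 − 5^2 − 5^5 + 5^10 = 9762480.
N = 9762480/10 = 976248.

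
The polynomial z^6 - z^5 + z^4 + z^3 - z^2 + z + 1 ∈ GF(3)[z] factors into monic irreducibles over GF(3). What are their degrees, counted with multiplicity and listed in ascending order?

1, 2, 3

Write f(z) = z^6 - z^5 + z^4 + z^3 - z^2 + z + 1.
Roots in GF(3): f(0) = 1; f(1) = 0 → root; f(2) = 1.
Linear factors from roots: (z - 1).
Complete factorization: f(z) = (z - 1)·(z^2 + z - 1)·(z^3 - z^2 + 1).
Factor degrees with multiplicity: 1 + 2 + 3 = 6.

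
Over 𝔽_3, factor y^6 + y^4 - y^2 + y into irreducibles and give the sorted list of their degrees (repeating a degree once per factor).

Write f(y) = y^6 + y^4 - y^2 + y.
Roots in 𝔽_3: f(0) = 0 → root; f(1) = 2; f(2) = 0 → root.
Linear factors from roots: (y), (y + 1).
Complete factorization: f(y) = (y)·(y + 1)·(y^2 + y - 1)^2.
Factor degrees with multiplicity: 1 + 1 + 2 + 2 = 6.

1, 1, 2, 2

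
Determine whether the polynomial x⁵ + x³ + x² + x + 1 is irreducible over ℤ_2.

Write m(x) = x⁵ + x³ + x² + x + 1.
Check for roots in ℤ_2: m(0) = 1; m(1) = 1.
No roots, so no linear factors.
Monic irreducibles of degree 2 over GF(2): x² + x + 1.
None of them divide m (all give nonzero remainder).
No irreducible factor of degree ≤ 2 exists, so m is irreducible over GF(2).

Yes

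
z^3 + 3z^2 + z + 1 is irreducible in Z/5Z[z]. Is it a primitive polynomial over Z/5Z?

No

Write f(z) = z^3 + 3z^2 + z + 1.
|GF(5^3)^×| = 5^3 − 1 = 124. Prime factorization: 124 = 2^2·31.
f is primitive ⇔ z has order 124 in GF(5)[z]/(f), i.e. z^(124/q) ≠ 1 for each prime q | 124.
z^(62) mod f = 1
z^(4) mod f = 3z^2 + 2z + 3.
Since z^(62) = 1, the order of z divides 62 < 124; not primitive.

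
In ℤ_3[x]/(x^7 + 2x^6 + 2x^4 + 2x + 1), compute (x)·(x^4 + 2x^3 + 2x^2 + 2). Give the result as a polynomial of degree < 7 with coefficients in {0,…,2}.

x^5 + 2x^4 + 2x^3 + 2x

Multiply in ℤ_3[x]: (x)·(x^4 + 2x^3 + 2x^2 + 2) = x^5 + 2x^4 + 2x^3 + 2x.
Reduced: x^5 + 2x^4 + 2x^3 + 2x.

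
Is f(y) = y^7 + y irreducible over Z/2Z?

No

Check for roots in Z/2Z: f(0) = 0 → root; f(1) = 0 → root.
f(0) = 0, so (y) divides f(y); f is reducible.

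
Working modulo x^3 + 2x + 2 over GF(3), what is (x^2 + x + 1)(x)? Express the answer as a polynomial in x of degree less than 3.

Multiply in GF(3)[x]: (x^2 + x + 1)·(x) = x^3 + x^2 + x.
Reduce using x^3 ≡ x + 1 (mod x^3 + 2x + 2).
Reduced: x^2 + 2x + 1.

x^2 + 2x + 1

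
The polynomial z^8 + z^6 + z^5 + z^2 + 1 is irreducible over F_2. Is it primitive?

Yes

Write f(z) = z^8 + z^6 + z^5 + z^2 + 1.
|GF(2^8)^×| = 2^8 − 1 = 255. Prime factorization: 255 = 3·5·17.
f is primitive ⇔ z has order 255 in GF(2)[z]/(f), i.e. z^(255/q) ≠ 1 for each prime q | 255.
z^(85) mod f = z^7 + z^3 + 1.
z^(51) mod f = z^6 + z^5 + 1.
z^(15) mod f = z^7 + z^6 + z^5 + z^4 + z^2 + z + 1.
None equal 1, so z has full order 255; f is primitive.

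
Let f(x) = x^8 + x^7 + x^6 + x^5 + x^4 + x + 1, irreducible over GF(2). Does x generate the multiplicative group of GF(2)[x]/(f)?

|GF(2^8)^×| = 2^8 − 1 = 255. Prime factorization: 255 = 3·5·17.
f is primitive ⇔ x has order 255 in GF(2)[x]/(f), i.e. x^(255/q) ≠ 1 for each prime q | 255.
x^(85) mod f = x^6 + x^5 + x^4.
x^(51) mod f = 1
x^(15) mod f = x^7 + x^4 + x^3 + 1.
Since x^(51) = 1, the order of x divides 51 < 255; not primitive.

No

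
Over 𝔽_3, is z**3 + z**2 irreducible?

No

Write f(z) = z**3 + z**2.
Check for roots in 𝔽_3: f(0) = 0 → root; f(1) = 2; f(2) = 0 → root.
f(0) = 0, so (z) divides f(z); f is reducible.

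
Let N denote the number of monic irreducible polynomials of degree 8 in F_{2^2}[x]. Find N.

8160

By the necklace-counting formula, N_4(8) = (1/8) Σ_{d|8} μ(8/d)·4^d.
Divisors of 8: 1, 2, 4, 8; μ(8/d) for each: 0, 0, -1, 1.
Σ = − 4^4 + 4^8 = 65280.
N = 65280/8 = 8160.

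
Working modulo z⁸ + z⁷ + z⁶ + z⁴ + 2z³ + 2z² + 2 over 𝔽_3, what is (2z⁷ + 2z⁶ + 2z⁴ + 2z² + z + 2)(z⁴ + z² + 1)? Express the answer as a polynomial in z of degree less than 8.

2z^7 + z^6 + 2z^4 + z^3 + 2z^2 + z

Multiply in 𝔽_3[z]: (2z⁷ + 2z⁶ + 2z⁴ + 2z² + z + 2)·(z⁴ + z² + 1) = 2z¹¹ + 2z¹⁰ + 2z⁹ + z⁸ + 2z⁷ + z⁵ + z³ + z² + z + 2.
Reduce using z⁸ ≡ 2z⁷ + 2z⁶ + 2z⁴ + z³ + z² + 1 (mod z⁸ + z⁷ + z⁶ + z⁴ + 2z³ + 2z² + 2).
Reduced: 2z⁷ + z⁶ + 2z⁴ + z³ + 2z² + z.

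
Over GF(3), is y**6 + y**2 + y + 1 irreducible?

Write f(y) = y**6 + y**2 + y + 1.
Check for roots in GF(3): f(0) = 1; f(1) = 1; f(2) = 2.
No roots, so no linear factors.
Monic irreducibles of degree 2 over GF(3): y**2 + 1, y**2 + y + 2, y**2 + 2y + 2.
None of them divide f (all give nonzero remainder).
Degree-3 irreducible divisors: test the 8 monic irreducibles of degree 3 over GF(3).
None of them divide f (all give nonzero remainder).
No irreducible factor of degree ≤ 3 exists, so f is irreducible over GF(3).

Yes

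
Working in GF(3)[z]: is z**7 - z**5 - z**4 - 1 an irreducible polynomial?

Write h(z) = z**7 - z**5 - z**4 - 1.
Check for roots in GF(3): h(0) = 2; h(1) = 1; h(2) = 1.
No roots, so no linear factors.
Monic irreducibles of degree 2 over GF(3): z**2 + 1, z**2 + z - 1, z**2 - z - 1.
None of them divide h (all give nonzero remainder).
Degree-3 irreducible divisors: test the 8 monic irreducibles of degree 3 over GF(3).
None of them divide h (all give nonzero remainder).
No irreducible factor of degree ≤ 3 exists, so h is irreducible over GF(3).

Yes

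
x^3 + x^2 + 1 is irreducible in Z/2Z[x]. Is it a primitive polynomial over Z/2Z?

Write f(x) = x^3 + x^2 + 1.
|GF(2^3)^×| = 2^3 − 1 = 7. Prime factorization: 7 = 7.
f is primitive ⇔ x has order 7 in GF(2)[x]/(f), i.e. x^(7/q) ≠ 1 for each prime q | 7.
x^(1) mod f = x.
None equal 1, so x has full order 7; f is primitive.

Yes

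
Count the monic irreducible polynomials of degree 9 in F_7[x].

4483696

Gauss's count: N_{7}(9) = (1/9) Σ_{d|9} μ(9/d)·7^d.
Divisors of 9: 1, 3, 9; μ(9/d) for each: 0, -1, 1.
Σ = − 7^3 + 7^9 = 40353264.
N = 40353264/9 = 4483696.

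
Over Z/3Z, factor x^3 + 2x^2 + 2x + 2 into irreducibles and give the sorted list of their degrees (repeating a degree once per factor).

Write h(x) = x^3 + 2x^2 + 2x + 2.
Roots in Z/3Z: h(0) = 2; h(1) = 1; h(2) = 1.
Complete factorization: h(x) = (x^3 + 2x^2 + 2x + 2).
Factor degrees with multiplicity: 3 = 3.

3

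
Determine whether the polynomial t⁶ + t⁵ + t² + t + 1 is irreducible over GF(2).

Write P(t) = t⁶ + t⁵ + t² + t + 1.
Check for roots in GF(2): P(0) = 1; P(1) = 1.
No roots, so no linear factors.
Monic irreducibles of degree 2 over GF(2): t² + t + 1.
None of them divide P (all give nonzero remainder).
Monic irreducibles of degree 3 over GF(2): t³ + t + 1, t³ + t² + 1.
None of them divide P (all give nonzero remainder).
No irreducible factor of degree ≤ 3 exists, so P is irreducible over GF(2).

Yes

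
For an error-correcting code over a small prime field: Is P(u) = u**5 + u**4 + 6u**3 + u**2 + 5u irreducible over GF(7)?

No

Check for roots in GF(7): P(0) = 0 → root; P(1) = 0 → root; P(2) = 5; P(3) = 6; P(4) = 6; P(5) = 0 → root; P(6) = 4.
P(0) = 0, so (u) divides P(u); P is reducible.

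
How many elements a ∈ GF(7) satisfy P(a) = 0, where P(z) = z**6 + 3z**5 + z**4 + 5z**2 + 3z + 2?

2

Evaluate at each of the 7 elements of GF(7):
P(0) = 2; P(1) = 1; P(2) = 1; P(3) = 6; P(4) = 0 → root; P(5) = 0 → root; P(6) = 3.
Roots: {4, 5}.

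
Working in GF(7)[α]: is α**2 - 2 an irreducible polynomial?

No

Write f(α) = α**2 - 2.
Check for roots in GF(7): f(0) = 5; f(1) = 6; f(2) = 2; f(3) = 0 → root; f(4) = 0 → root; f(5) = 2; f(6) = 6.
f(3) = 0, so (α − 3) divides f(α); f is reducible.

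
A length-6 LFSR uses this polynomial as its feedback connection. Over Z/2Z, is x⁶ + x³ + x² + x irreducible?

Write m(x) = x⁶ + x³ + x² + x.
Check for roots in Z/2Z: m(0) = 0 → root; m(1) = 0 → root.
m(0) = 0, so (x) divides m(x); m is reducible.

No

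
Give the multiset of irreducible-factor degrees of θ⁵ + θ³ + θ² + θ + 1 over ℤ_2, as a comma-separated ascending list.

Write g(θ) = θ⁵ + θ³ + θ² + θ + 1.
Roots in ℤ_2: g(0) = 1; g(1) = 1.
Complete factorization: g(θ) = (θ⁵ + θ³ + θ² + θ + 1).
Factor degrees with multiplicity: 5 = 5.

5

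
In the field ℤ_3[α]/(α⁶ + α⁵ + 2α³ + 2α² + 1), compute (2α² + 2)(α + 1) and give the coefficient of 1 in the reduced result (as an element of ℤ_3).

Multiply in ℤ_3[α]: (2α² + 2)·(α + 1) = 2α³ + 2α² + 2α + 2.
Reduced: 2α³ + 2α² + 2α + 2.

2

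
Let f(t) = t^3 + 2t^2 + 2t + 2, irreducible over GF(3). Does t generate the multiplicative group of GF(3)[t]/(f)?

No

|GF(3^3)^×| = 3^3 − 1 = 26. Prime factorization: 26 = 2·13.
f is primitive ⇔ t has order 26 in GF(3)[t]/(f), i.e. t^(26/q) ≠ 1 for each prime q | 26.
t^(13) mod f = 1
t^(2) mod f = t^2.
Since t^(13) = 1, the order of t divides 13 < 26; not primitive.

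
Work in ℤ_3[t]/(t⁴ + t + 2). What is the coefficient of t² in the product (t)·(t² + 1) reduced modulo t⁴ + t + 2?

Multiply in ℤ_3[t]: (t)·(t² + 1) = t³ + t.
Reduced: t³ + t.

0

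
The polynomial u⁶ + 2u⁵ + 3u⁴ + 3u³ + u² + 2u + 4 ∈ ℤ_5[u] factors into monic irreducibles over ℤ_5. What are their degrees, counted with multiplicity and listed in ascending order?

6

Write f(u) = u⁶ + 2u⁵ + 3u⁴ + 3u³ + u² + 2u + 4.
Roots in ℤ_5: f(0) = 4; f(1) = 1; f(2) = 2; f(3) = 3; f(4) = 2.
Complete factorization: f(u) = (u⁶ + 2u⁵ + 3u⁴ + 3u³ + u² + 2u + 4).
Factor degrees with multiplicity: 6 = 6.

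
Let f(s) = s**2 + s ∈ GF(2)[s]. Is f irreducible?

No

Check for roots in GF(2): f(0) = 0 → root; f(1) = 0 → root.
f(0) = 0, so (s) divides f(s); f is reducible.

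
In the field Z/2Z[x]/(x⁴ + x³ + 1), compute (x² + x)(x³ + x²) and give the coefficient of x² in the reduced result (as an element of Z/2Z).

Multiply in Z/2Z[x]: (x² + x)·(x³ + x²) = x⁵ + x³.
Reduce using x⁴ ≡ x³ + 1 (mod x⁴ + x³ + 1).
Reduced: x + 1.

0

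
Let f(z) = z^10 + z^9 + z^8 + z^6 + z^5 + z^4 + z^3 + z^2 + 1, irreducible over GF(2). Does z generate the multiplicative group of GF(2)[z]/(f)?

|GF(2^10)^×| = 2^10 − 1 = 1023. Prime factorization: 1023 = 3·11·31.
f is primitive ⇔ z has order 1023 in GF(2)[z]/(f), i.e. z^(1023/q) ≠ 1 for each prime q | 1023.
z^(341) mod f = z^6 + z^5 + z^2 + z + 1.
z^(93) mod f = z^8 + z^7 + z^6 + z^4 + z^2.
z^(33) mod f = z^9 + z^6 + z^4 + z^3.
None equal 1, so z has full order 1023; f is primitive.

Yes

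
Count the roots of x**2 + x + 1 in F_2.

Write f(x) = x**2 + x + 1.
Evaluate at each of the 2 elements of F_2:
f(0) = 1; f(1) = 1.
No element is a root.

0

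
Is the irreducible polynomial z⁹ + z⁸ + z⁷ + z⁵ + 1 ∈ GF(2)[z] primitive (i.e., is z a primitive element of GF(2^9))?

Write f(z) = z⁹ + z⁸ + z⁷ + z⁵ + 1.
|GF(2^9)^×| = 2^9 − 1 = 511. Prime factorization: 511 = 7·73.
f is primitive ⇔ z has order 511 in GF(2)[z]/(f), i.e. z^(511/q) ≠ 1 for each prime q | 511.
z^(73) mod f = 1
z^(7) mod f = z⁷.
Since z^(73) = 1, the order of z divides 73 < 511; not primitive.

No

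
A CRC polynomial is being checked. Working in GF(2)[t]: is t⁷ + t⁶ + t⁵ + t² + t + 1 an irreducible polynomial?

No

Write m(t) = t⁷ + t⁶ + t⁵ + t² + t + 1.
Check for roots in GF(2): m(0) = 1; m(1) = 0 → root.
m(1) = 0, so (t − 1) divides m(t); m is reducible.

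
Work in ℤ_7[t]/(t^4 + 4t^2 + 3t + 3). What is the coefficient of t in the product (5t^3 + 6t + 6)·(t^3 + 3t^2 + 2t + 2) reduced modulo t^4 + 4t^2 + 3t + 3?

5

Multiply in ℤ_7[t]: (5t^3 + 6t + 6)·(t^3 + 3t^2 + 2t + 2) = 5t^6 + t^5 + 2t^4 + 6t^3 + 2t^2 + 3t + 5.
Reduce using t^4 ≡ 3t^2 + 4t + 4 (mod t^4 + 4t^2 + 3t + 3).
Reduced: t^3 + 5t + 3.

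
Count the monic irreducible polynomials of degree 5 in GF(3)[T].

48

By the necklace-counting formula, N_3(5) = (1/5) Σ_{d|5} μ(5/d)·3^d.
Divisors of 5: 1, 5; μ(5/d) for each: -1, 1.
Σ = − 3^1 + 3^5 = 240.
N = 240/5 = 48.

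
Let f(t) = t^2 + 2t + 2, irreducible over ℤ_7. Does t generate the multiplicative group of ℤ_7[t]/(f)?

|GF(7^2)^×| = 7^2 − 1 = 48. Prime factorization: 48 = 2^4·3.
f is primitive ⇔ t has order 48 in GF(7)[t]/(f), i.e. t^(48/q) ≠ 1 for each prime q | 48.
t^(24) mod f = 1
t^(16) mod f = 4.
Since t^(24) = 1, the order of t divides 24 < 48; not primitive.

No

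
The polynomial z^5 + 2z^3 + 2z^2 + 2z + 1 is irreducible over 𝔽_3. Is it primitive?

No

Write f(z) = z^5 + 2z^3 + 2z^2 + 2z + 1.
|GF(3^5)^×| = 3^5 − 1 = 242. Prime factorization: 242 = 2·11^2.
f is primitive ⇔ z has order 242 in GF(3)[z]/(f), i.e. z^(242/q) ≠ 1 for each prime q | 242.
z^(121) mod f = 2.
z^(22) mod f = 1
Since z^(22) = 1, the order of z divides 22 < 242; not primitive.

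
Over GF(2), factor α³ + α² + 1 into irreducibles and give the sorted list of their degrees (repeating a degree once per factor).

Write f(α) = α³ + α² + 1.
Roots in GF(2): f(0) = 1; f(1) = 1.
Complete factorization: f(α) = (α³ + α² + 1).
Factor degrees with multiplicity: 3 = 3.

3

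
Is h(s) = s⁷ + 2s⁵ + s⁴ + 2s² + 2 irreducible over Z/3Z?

Yes

Check for roots in Z/3Z: h(0) = 2; h(1) = 2; h(2) = 2.
No roots, so no linear factors.
Monic irreducibles of degree 2 over GF(3): s² + 1, s² + s + 2, s² + 2s + 2.
None of them divide h (all give nonzero remainder).
Degree-3 irreducible divisors: test the 8 monic irreducibles of degree 3 over GF(3).
None of them divide h (all give nonzero remainder).
No irreducible factor of degree ≤ 3 exists, so h is irreducible over GF(3).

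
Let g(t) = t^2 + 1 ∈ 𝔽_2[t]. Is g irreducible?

No

Check for roots in 𝔽_2: g(0) = 1; g(1) = 0 → root.
g(1) = 0, so (t − 1) divides g(t); g is reducible.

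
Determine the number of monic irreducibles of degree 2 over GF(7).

The number of monic irreducibles of degree 2 over GF(7) is (1/2)·Σ_{d∣2} μ(2/d) 7^d.
Divisors of 2: 1, 2; μ(2/d) for each: -1, 1.
Σ = − 7^1 + 7^2 = 42.
N = 42/2 = 21.

21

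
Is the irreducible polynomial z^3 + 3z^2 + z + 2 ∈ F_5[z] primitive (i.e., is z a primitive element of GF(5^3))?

Yes

Write f(z) = z^3 + 3z^2 + z + 2.
|GF(5^3)^×| = 5^3 − 1 = 124. Prime factorization: 124 = 2^2·31.
f is primitive ⇔ z has order 124 in GF(5)[z]/(f), i.e. z^(124/q) ≠ 1 for each prime q | 124.
z^(62) mod f = 4.
z^(4) mod f = 3z^2 + z + 1.
None equal 1, so z has full order 124; f is primitive.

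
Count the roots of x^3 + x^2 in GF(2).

Write g(x) = x^3 + x^2.
Evaluate at each of the 2 elements of GF(2):
g(0) = 0 → root; g(1) = 0 → root.
Roots: {0, 1}.

2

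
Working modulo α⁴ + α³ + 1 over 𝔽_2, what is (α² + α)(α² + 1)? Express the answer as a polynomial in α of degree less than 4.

α^2 + α + 1

Multiply in 𝔽_2[α]: (α² + α)·(α² + 1) = α⁴ + α³ + α² + α.
Reduce using α⁴ ≡ α³ + 1 (mod α⁴ + α³ + 1).
Reduced: α² + α + 1.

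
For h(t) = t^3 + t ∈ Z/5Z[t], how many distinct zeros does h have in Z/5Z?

Evaluate at each of the 5 elements of Z/5Z:
h(0) = 0 → root; h(1) = 2; h(2) = 0 → root; h(3) = 0 → root; h(4) = 3.
Roots: {0, 2, 3}.

3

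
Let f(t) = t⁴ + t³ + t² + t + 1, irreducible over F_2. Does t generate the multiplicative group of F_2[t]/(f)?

|GF(2^4)^×| = 2^4 − 1 = 15. Prime factorization: 15 = 3·5.
f is primitive ⇔ t has order 15 in GF(2)[t]/(f), i.e. t^(15/q) ≠ 1 for each prime q | 15.
t^(5) mod f = 1
t^(3) mod f = t³.
Since t^(5) = 1, the order of t divides 5 < 15; not primitive.

No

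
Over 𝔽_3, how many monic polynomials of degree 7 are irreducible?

The number of monic irreducibles of degree 7 over GF(3) is (1/7)·Σ_{d∣7} μ(7/d) 3^d.
Divisors of 7: 1, 7; μ(7/d) for each: -1, 1.
Σ = − 3^1 + 3^7 = 2184.
N = 2184/7 = 312.

312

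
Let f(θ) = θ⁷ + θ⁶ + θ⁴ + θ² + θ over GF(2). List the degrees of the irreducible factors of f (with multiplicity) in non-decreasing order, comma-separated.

1, 2, 2, 2

Roots in GF(2): f(0) = 0 → root; f(1) = 1.
Linear factors from roots: (θ).
Complete factorization: f(θ) = (θ)·(θ² + θ + 1)^3.
Factor degrees with multiplicity: 1 + 2 + 2 + 2 = 7.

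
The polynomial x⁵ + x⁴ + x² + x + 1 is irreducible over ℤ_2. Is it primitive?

Yes

Write f(x) = x⁵ + x⁴ + x² + x + 1.
|GF(2^5)^×| = 2^5 − 1 = 31. Prime factorization: 31 = 31.
f is primitive ⇔ x has order 31 in GF(2)[x]/(f), i.e. x^(31/q) ≠ 1 for each prime q | 31.
x^(1) mod f = x.
None equal 1, so x has full order 31; f is primitive.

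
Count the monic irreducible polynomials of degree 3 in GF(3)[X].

The number of monic irreducibles of degree 3 over GF(3) is (1/3)·Σ_{d∣3} μ(3/d) 3^d.
Divisors of 3: 1, 3; μ(3/d) for each: -1, 1.
Σ = − 3^1 + 3^3 = 24.
N = 24/3 = 8.

8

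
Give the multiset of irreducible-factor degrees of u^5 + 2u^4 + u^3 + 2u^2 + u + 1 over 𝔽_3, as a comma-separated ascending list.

2, 3

Write f(u) = u^5 + 2u^4 + u^3 + 2u^2 + u + 1.
Roots in 𝔽_3: f(0) = 1; f(1) = 2; f(2) = 2.
Complete factorization: f(u) = (u^2 + u + 2)·(u^3 + u^2 + u + 2).
Factor degrees with multiplicity: 2 + 3 = 5.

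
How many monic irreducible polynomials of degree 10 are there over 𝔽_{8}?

107370900

x^(8^10) − x is the product of all monic irreducibles of degree dividing 10; Möbius inversion gives N = (1/10) Σ μ(10/d)·8^d.
Divisors of 10: 1, 2, 5, 10; μ(10/d) for each: 1, -1, -1, 1.
Σ = 8^1 − 8^2 − 8^5 + 8^10 = 1073709000.
N = 1073709000/10 = 107370900.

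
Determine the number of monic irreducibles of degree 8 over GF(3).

x^(3^8) − x is the product of all monic irreducibles of degree dividing 8; Möbius inversion gives N = (1/8) Σ μ(8/d)·3^d.
Divisors of 8: 1, 2, 4, 8; μ(8/d) for each: 0, 0, -1, 1.
Σ = − 3^4 + 3^8 = 6480.
N = 6480/8 = 810.

810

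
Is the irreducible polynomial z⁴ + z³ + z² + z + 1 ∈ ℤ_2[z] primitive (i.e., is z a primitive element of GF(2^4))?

Write f(z) = z⁴ + z³ + z² + z + 1.
|GF(2^4)^×| = 2^4 − 1 = 15. Prime factorization: 15 = 3·5.
f is primitive ⇔ z has order 15 in GF(2)[z]/(f), i.e. z^(15/q) ≠ 1 for each prime q | 15.
z^(5) mod f = 1
z^(3) mod f = z³.
Since z^(5) = 1, the order of z divides 5 < 15; not primitive.

No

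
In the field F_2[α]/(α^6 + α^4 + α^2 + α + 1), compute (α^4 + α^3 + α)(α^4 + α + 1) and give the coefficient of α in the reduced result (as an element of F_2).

Multiply in F_2[α]: (α^4 + α^3 + α)·(α^4 + α + 1) = α^8 + α^7 + α^3 + α^2 + α.
Reduce using α^6 ≡ α^4 + α^2 + α + 1 (mod α^6 + α^4 + α^2 + α + 1).
Reduced: α^5 + α^3 + α + 1.

1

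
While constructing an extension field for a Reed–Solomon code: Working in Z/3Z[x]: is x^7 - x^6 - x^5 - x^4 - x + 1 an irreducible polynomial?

Write m(x) = x^7 - x^6 - x^5 - x^4 - x + 1.
Check for roots in Z/3Z: m(0) = 1; m(1) = 1; m(2) = 0 → root.
m(2) = 0, so (x − 2) divides m(x); m is reducible.

No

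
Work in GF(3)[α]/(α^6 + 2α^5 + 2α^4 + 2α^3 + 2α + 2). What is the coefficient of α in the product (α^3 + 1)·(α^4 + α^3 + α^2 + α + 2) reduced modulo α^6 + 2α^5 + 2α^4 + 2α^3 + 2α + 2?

1

Multiply in GF(3)[α]: (α^3 + 1)·(α^4 + α^3 + α^2 + α + 2) = α^7 + α^6 + α^5 + 2α^4 + α^2 + α + 2.
Reduce using α^6 ≡ α^5 + α^4 + α^3 + α + 1 (mod α^6 + 2α^5 + 2α^4 + 2α^3 + 2α + 2).
Reduced: α^5 + 2α^4 + 2α^3 + 2α^2 + α + 1.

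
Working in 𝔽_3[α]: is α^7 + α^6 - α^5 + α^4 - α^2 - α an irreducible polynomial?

Write P(α) = α^7 + α^6 - α^5 + α^4 - α^2 - α.
Check for roots in 𝔽_3: P(0) = 0 → root; P(1) = 0 → root; P(2) = 2.
P(0) = 0, so (α) divides P(α); P is reducible.

No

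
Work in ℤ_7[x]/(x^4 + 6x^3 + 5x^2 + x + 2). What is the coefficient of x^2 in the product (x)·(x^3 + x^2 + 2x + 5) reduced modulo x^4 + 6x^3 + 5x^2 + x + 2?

4

Multiply in ℤ_7[x]: (x)·(x^3 + x^2 + 2x + 5) = x^4 + x^3 + 2x^2 + 5x.
Reduce using x^4 ≡ x^3 + 2x^2 + 6x + 5 (mod x^4 + 6x^3 + 5x^2 + x + 2).
Reduced: 2x^3 + 4x^2 + 4x + 5.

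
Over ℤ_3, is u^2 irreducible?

No

Write P(u) = u^2.
Check for roots in ℤ_3: P(0) = 0 → root; P(1) = 1; P(2) = 1.
P(0) = 0, so (u) divides P(u); P is reducible.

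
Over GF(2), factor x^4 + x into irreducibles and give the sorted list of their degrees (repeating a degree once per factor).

Write h(x) = x^4 + x.
Roots in GF(2): h(0) = 0 → root; h(1) = 0 → root.
Linear factors from roots: (x), (x + 1).
Complete factorization: h(x) = (x)·(x + 1)·(x^2 + x + 1).
Factor degrees with multiplicity: 1 + 1 + 2 = 4.

1, 1, 2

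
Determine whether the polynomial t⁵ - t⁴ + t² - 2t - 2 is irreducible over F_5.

Yes

Write f(t) = t⁵ - t⁴ + t² - 2t - 2.
Check for roots in F_5: f(0) = 3; f(1) = 2; f(2) = 4; f(3) = 3; f(4) = 4.
No roots, so no linear factors.
Degree-2 irreducible divisors: test the 10 monic irreducibles of degree 2 over GF(5).
None of them divide f (all give nonzero remainder).
No irreducible factor of degree ≤ 2 exists, so f is irreducible over GF(5).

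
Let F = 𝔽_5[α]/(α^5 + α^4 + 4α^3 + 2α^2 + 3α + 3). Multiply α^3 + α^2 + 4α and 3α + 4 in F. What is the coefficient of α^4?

Multiply in 𝔽_5[α]: (α^3 + α^2 + 4α)·(3α + 4) = 3α^4 + 2α^3 + α^2 + α.
Reduced: 3α^4 + 2α^3 + α^2 + α.

3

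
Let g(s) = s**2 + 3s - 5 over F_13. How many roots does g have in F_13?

2

Evaluate at each of the 13 elements of F_13:
g(0) = 8; g(1) = 12; g(2) = 5; g(3) = 0 → root; g(4) = 10; g(5) = 9; g(6) = 10; g(7) = 0 → root; g(8) = 5; g(9) = 12; g(10) = 8; g(11) = 6; g(12) = 6.
Roots: {3, 7}.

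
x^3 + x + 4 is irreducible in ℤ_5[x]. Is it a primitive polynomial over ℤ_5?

Write f(x) = x^3 + x + 4.
|GF(5^3)^×| = 5^3 − 1 = 124. Prime factorization: 124 = 2^2·31.
f is primitive ⇔ x has order 124 in GF(5)[x]/(f), i.e. x^(124/q) ≠ 1 for each prime q | 124.
x^(62) mod f = 1
x^(4) mod f = 4x^2 + x.
Since x^(62) = 1, the order of x divides 62 < 124; not primitive.

No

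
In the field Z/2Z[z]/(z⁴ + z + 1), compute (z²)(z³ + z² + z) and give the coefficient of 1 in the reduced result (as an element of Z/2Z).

Multiply in Z/2Z[z]: (z²)·(z³ + z² + z) = z⁵ + z⁴ + z³.
Reduce using z⁴ ≡ z + 1 (mod z⁴ + z + 1).
Reduced: z³ + z² + 1.

1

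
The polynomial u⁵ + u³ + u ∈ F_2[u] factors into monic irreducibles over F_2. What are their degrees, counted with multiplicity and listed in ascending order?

1, 2, 2

Write h(u) = u⁵ + u³ + u.
Roots in F_2: h(0) = 0 → root; h(1) = 1.
Linear factors from roots: (u).
Complete factorization: h(u) = (u)·(u² + u + 1)^2.
Factor degrees with multiplicity: 1 + 2 + 2 = 5.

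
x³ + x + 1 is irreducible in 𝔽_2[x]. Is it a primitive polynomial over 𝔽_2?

Yes

Write f(x) = x³ + x + 1.
|GF(2^3)^×| = 2^3 − 1 = 7. Prime factorization: 7 = 7.
f is primitive ⇔ x has order 7 in GF(2)[x]/(f), i.e. x^(7/q) ≠ 1 for each prime q | 7.
x^(1) mod f = x.
None equal 1, so x has full order 7; f is primitive.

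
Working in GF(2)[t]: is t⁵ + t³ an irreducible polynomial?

No

Write g(t) = t⁵ + t³.
Check for roots in GF(2): g(0) = 0 → root; g(1) = 0 → root.
g(0) = 0, so (t) divides g(t); g is reducible.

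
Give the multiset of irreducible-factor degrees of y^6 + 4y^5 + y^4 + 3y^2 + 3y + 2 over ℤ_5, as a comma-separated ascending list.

1, 1, 4

Write h(y) = y^6 + 4y^5 + y^4 + 3y^2 + 3y + 2.
Roots in ℤ_5: h(0) = 2; h(1) = 4; h(2) = 3; h(3) = 0 → root; h(4) = 0 → root.
Linear factors from roots: (y + 2), (y + 1).
Complete factorization: h(y) = (y + 1)·(y + 2)·(y^4 + y^3 + y^2 + 1).
Factor degrees with multiplicity: 1 + 1 + 4 = 6.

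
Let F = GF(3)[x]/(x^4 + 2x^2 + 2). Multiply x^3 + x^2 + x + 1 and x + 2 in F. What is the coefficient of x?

0

Multiply in GF(3)[x]: (x^3 + x^2 + x + 1)·(x + 2) = x^4 + 2.
Reduce using x^4 ≡ x^2 + 1 (mod x^4 + 2x^2 + 2).
Reduced: x^2.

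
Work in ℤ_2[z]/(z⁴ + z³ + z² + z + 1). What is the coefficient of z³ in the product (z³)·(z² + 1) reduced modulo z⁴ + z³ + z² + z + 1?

1

Multiply in ℤ_2[z]: (z³)·(z² + 1) = z⁵ + z³.
Reduce using z⁴ ≡ z³ + z² + z + 1 (mod z⁴ + z³ + z² + z + 1).
Reduced: z³ + 1.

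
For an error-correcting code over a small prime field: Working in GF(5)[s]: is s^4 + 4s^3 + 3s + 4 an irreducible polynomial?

Yes

Write f(s) = s^4 + 4s^3 + 3s + 4.
Check for roots in GF(5): f(0) = 4; f(1) = 2; f(2) = 3; f(3) = 2; f(4) = 3.
No roots, so no linear factors.
Degree-2 irreducible divisors: test the 10 monic irreducibles of degree 2 over GF(5).
None of them divide f (all give nonzero remainder).
No irreducible factor of degree ≤ 2 exists, so f is irreducible over GF(5).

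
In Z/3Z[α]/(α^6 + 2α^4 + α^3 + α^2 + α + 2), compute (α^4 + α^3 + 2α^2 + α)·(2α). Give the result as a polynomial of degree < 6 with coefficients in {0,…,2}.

Multiply in Z/3Z[α]: (α^4 + α^3 + 2α^2 + α)·(2α) = 2α^5 + 2α^4 + α^3 + 2α^2.
Reduced: 2α^5 + 2α^4 + α^3 + 2α^2.

2α^5 + 2α^4 + α^3 + 2α^2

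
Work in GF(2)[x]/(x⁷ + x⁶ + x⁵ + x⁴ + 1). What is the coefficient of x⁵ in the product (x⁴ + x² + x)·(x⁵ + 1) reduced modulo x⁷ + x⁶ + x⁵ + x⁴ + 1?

0

Multiply in GF(2)[x]: (x⁴ + x² + x)·(x⁵ + 1) = x⁹ + x⁷ + x⁶ + x⁴ + x² + x.
Reduce using x⁷ ≡ x⁶ + x⁵ + x⁴ + 1 (mod x⁷ + x⁶ + x⁵ + x⁴ + 1).
Reduced: 1.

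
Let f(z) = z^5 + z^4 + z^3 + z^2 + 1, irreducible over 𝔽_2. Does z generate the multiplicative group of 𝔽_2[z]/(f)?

|GF(2^5)^×| = 2^5 − 1 = 31. Prime factorization: 31 = 31.
f is primitive ⇔ z has order 31 in GF(2)[z]/(f), i.e. z^(31/q) ≠ 1 for each prime q | 31.
z^(1) mod f = z.
None equal 1, so z has full order 31; f is primitive.

Yes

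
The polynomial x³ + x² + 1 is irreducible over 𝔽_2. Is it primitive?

Yes

Write f(x) = x³ + x² + 1.
|GF(2^3)^×| = 2^3 − 1 = 7. Prime factorization: 7 = 7.
f is primitive ⇔ x has order 7 in GF(2)[x]/(f), i.e. x^(7/q) ≠ 1 for each prime q | 7.
x^(1) mod f = x.
None equal 1, so x has full order 7; f is primitive.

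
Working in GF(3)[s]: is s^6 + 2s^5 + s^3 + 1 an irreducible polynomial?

Yes

Write P(s) = s^6 + 2s^5 + s^3 + 1.
Check for roots in GF(3): P(0) = 1; P(1) = 2; P(2) = 2.
No roots, so no linear factors.
Monic irreducibles of degree 2 over GF(3): s^2 + 1, s^2 + s + 2, s^2 + 2s + 2.
None of them divide P (all give nonzero remainder).
Degree-3 irreducible divisors: test the 8 monic irreducibles of degree 3 over GF(3).
None of them divide P (all give nonzero remainder).
No irreducible factor of degree ≤ 3 exists, so P is irreducible over GF(3).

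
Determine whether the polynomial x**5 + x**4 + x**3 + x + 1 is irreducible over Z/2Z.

Yes

Write g(x) = x**5 + x**4 + x**3 + x + 1.
Check for roots in Z/2Z: g(0) = 1; g(1) = 1.
No roots, so no linear factors.
Monic irreducibles of degree 2 over GF(2): x**2 + x + 1.
None of them divide g (all give nonzero remainder).
No irreducible factor of degree ≤ 2 exists, so g is irreducible over GF(2).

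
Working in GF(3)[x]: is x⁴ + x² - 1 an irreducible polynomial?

Write g(x) = x⁴ + x² - 1.
Check for roots in GF(3): g(0) = 2; g(1) = 1; g(2) = 1.
No roots, so no linear factors.
Monic irreducibles of degree 2 over GF(3): x² + 1, x² + x - 1, x² - x - 1.
None of them divide g (all give nonzero remainder).
No irreducible factor of degree ≤ 2 exists, so g is irreducible over GF(3).

Yes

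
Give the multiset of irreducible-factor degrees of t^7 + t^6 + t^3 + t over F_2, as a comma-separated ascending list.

1, 1, 2, 3

Write h(t) = t^7 + t^6 + t^3 + t.
Roots in F_2: h(0) = 0 → root; h(1) = 0 → root.
Linear factors from roots: (t), (t + 1).
Complete factorization: h(t) = (t)·(t + 1)·(t^2 + t + 1)·(t^3 + t^2 + 1).
Factor degrees with multiplicity: 1 + 1 + 2 + 3 = 7.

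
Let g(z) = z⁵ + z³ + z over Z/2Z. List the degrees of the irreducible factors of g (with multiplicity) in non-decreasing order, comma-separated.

1, 2, 2

Roots in Z/2Z: g(0) = 0 → root; g(1) = 1.
Linear factors from roots: (z).
Complete factorization: g(z) = (z)·(z² + z + 1)^2.
Factor degrees with multiplicity: 1 + 2 + 2 = 5.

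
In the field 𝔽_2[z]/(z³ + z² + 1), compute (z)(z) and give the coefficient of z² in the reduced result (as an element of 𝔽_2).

Multiply in 𝔽_2[z]: (z)·(z) = z².
Reduced: z².

1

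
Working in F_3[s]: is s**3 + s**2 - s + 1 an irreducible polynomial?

Yes

Write f(s) = s**3 + s**2 - s + 1.
Check for roots in F_3: f(0) = 1; f(1) = 2; f(2) = 2.
No roots. A degree-3 polynomial over a field with no linear factor is irreducible.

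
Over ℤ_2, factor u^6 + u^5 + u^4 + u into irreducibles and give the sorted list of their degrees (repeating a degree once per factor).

Write h(u) = u^6 + u^5 + u^4 + u.
Roots in ℤ_2: h(0) = 0 → root; h(1) = 0 → root.
Linear factors from roots: (u), (u + 1).
Complete factorization: h(u) = (u)·(u + 1)^2·(u^3 + u^2 + 1).
Factor degrees with multiplicity: 1 + 1 + 1 + 3 = 6.

1, 1, 1, 3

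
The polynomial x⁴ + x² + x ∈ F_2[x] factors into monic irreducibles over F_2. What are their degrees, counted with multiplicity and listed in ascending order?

Write g(x) = x⁴ + x² + x.
Roots in F_2: g(0) = 0 → root; g(1) = 1.
Linear factors from roots: (x).
Complete factorization: g(x) = (x)·(x³ + x + 1).
Factor degrees with multiplicity: 1 + 3 = 4.

1, 3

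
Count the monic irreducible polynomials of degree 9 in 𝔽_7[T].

4483696

x^(7^9) − x is the product of all monic irreducibles of degree dividing 9; Möbius inversion gives N = (1/9) Σ μ(9/d)·7^d.
Divisors of 9: 1, 3, 9; μ(9/d) for each: 0, -1, 1.
Σ = − 7^3 + 7^9 = 40353264.
N = 40353264/9 = 4483696.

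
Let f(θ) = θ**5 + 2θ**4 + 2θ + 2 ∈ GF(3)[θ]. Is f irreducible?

Yes

Check for roots in GF(3): f(0) = 2; f(1) = 1; f(2) = 1.
No roots, so no linear factors.
Monic irreducibles of degree 2 over GF(3): θ**2 + 1, θ**2 + θ + 2, θ**2 + 2θ + 2.
None of them divide f (all give nonzero remainder).
No irreducible factor of degree ≤ 2 exists, so f is irreducible over GF(3).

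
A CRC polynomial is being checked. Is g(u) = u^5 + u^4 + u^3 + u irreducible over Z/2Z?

Check for roots in Z/2Z: g(0) = 0 → root; g(1) = 0 → root.
g(0) = 0, so (u) divides g(u); g is reducible.

No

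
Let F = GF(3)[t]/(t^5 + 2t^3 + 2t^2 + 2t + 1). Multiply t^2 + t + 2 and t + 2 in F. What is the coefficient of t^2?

0

Multiply in GF(3)[t]: (t^2 + t + 2)·(t + 2) = t^3 + t + 1.
Reduced: t^3 + t + 1.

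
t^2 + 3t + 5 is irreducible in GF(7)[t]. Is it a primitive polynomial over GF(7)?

Write f(t) = t^2 + 3t + 5.
|GF(7^2)^×| = 7^2 − 1 = 48. Prime factorization: 48 = 2^4·3.
f is primitive ⇔ t has order 48 in GF(7)[t]/(f), i.e. t^(48/q) ≠ 1 for each prime q | 48.
t^(24) mod f = 6.
t^(16) mod f = 4.
None equal 1, so t has full order 48; f is primitive.

Yes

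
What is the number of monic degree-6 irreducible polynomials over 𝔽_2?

9

x^(2^6) − x is the product of all monic irreducibles of degree dividing 6; Möbius inversion gives N = (1/6) Σ μ(6/d)·2^d.
Divisors of 6: 1, 2, 3, 6; μ(6/d) for each: 1, -1, -1, 1.
Σ = 2^1 − 2^2 − 2^3 + 2^6 = 54.
N = 54/6 = 9.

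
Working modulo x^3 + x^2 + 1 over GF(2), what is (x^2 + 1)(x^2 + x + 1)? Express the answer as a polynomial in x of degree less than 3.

Multiply in GF(2)[x]: (x^2 + 1)·(x^2 + x + 1) = x^4 + x^3 + x + 1.
Reduce using x^3 ≡ x^2 + 1 (mod x^3 + x^2 + 1).
Reduced: 1.

1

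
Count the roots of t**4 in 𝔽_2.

1

Write h(t) = t**4.
Evaluate at each of the 2 elements of 𝔽_2:
h(0) = 0 → root; h(1) = 1.
Roots: {0}.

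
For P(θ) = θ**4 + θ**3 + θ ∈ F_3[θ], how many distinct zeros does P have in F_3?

2

Evaluate at each of the 3 elements of F_3:
P(0) = 0 → root; P(1) = 0 → root; P(2) = 2.
Roots: {0, 1}.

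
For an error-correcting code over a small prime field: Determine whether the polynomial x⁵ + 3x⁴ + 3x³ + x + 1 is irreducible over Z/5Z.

Yes

Write f(x) = x⁵ + 3x⁴ + 3x³ + x + 1.
Check for roots in Z/5Z: f(0) = 1; f(1) = 4; f(2) = 2; f(3) = 1; f(4) = 4.
No roots, so no linear factors.
Degree-2 irreducible divisors: test the 10 monic irreducibles of degree 2 over GF(5).
None of them divide f (all give nonzero remainder).
No irreducible factor of degree ≤ 2 exists, so f is irreducible over GF(5).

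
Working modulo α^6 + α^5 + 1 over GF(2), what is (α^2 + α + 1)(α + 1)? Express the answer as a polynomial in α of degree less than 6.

α^3 + 1

Multiply in GF(2)[α]: (α^2 + α + 1)·(α + 1) = α^3 + 1.
Reduced: α^3 + 1.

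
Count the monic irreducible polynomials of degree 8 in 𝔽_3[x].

810

x^(3^8) − x is the product of all monic irreducibles of degree dividing 8; Möbius inversion gives N = (1/8) Σ μ(8/d)·3^d.
Divisors of 8: 1, 2, 4, 8; μ(8/d) for each: 0, 0, -1, 1.
Σ = − 3^4 + 3^8 = 6480.
N = 6480/8 = 810.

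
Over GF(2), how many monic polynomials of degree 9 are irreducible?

56

By the necklace-counting formula, N_2(9) = (1/9) Σ_{d|9} μ(9/d)·2^d.
Divisors of 9: 1, 3, 9; μ(9/d) for each: 0, -1, 1.
Σ = − 2^3 + 2^9 = 504.
N = 504/9 = 56.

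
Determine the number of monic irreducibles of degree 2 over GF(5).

The number of monic irreducibles of degree 2 over GF(5) is (1/2)·Σ_{d∣2} μ(2/d) 5^d.
Divisors of 2: 1, 2; μ(2/d) for each: -1, 1.
Σ = − 5^1 + 5^2 = 20.
N = 20/2 = 10.

10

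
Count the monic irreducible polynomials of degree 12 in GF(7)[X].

1153430600

x^(7^12) − x is the product of all monic irreducibles of degree dividing 12; Möbius inversion gives N = (1/12) Σ μ(12/d)·7^d.
Divisors of 12: 1, 2, 3, 4, 6, 12; μ(12/d) for each: 0, 1, 0, -1, -1, 1.
Σ = 7^2 − 7^4 − 7^6 + 7^12 = 13841167200.
N = 13841167200/12 = 1153430600.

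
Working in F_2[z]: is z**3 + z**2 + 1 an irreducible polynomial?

Yes

Write h(z) = z**3 + z**2 + 1.
Check for roots in F_2: h(0) = 1; h(1) = 1.
No roots. A degree-3 polynomial over a field with no linear factor is irreducible.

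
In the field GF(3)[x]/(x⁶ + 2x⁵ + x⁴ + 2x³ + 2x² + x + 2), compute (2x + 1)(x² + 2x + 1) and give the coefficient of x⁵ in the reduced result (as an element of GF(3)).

Multiply in GF(3)[x]: (2x + 1)·(x² + 2x + 1) = 2x³ + 2x² + x + 1.
Reduced: 2x³ + 2x² + x + 1.

0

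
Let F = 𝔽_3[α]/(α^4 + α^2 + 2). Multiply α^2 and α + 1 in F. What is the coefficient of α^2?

1

Multiply in 𝔽_3[α]: (α^2)·(α + 1) = α^3 + α^2.
Reduced: α^3 + α^2.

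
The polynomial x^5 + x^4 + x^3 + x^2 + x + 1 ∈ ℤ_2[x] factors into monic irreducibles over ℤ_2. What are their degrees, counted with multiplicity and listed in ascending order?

1, 2, 2

Write f(x) = x^5 + x^4 + x^3 + x^2 + x + 1.
Roots in ℤ_2: f(0) = 1; f(1) = 0 → root.
Linear factors from roots: (x + 1).
Complete factorization: f(x) = (x + 1)·(x^2 + x + 1)^2.
Factor degrees with multiplicity: 1 + 2 + 2 = 5.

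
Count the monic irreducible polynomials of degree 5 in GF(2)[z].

6

Gauss's count: N_{2}(5) = (1/5) Σ_{d|5} μ(5/d)·2^d.
Divisors of 5: 1, 5; μ(5/d) for each: -1, 1.
Σ = − 2^1 + 2^5 = 30.
N = 30/5 = 6.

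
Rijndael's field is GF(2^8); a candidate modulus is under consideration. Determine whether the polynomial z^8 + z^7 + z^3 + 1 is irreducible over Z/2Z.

No

Write f(z) = z^8 + z^7 + z^3 + 1.
Check for roots in Z/2Z: f(0) = 1; f(1) = 0 → root.
f(1) = 0, so (z − 1) divides f(z); f is reducible.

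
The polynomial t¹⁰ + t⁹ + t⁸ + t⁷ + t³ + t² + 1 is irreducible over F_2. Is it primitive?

Yes

Write f(t) = t¹⁰ + t⁹ + t⁸ + t⁷ + t³ + t² + 1.
|GF(2^10)^×| = 2^10 − 1 = 1023. Prime factorization: 1023 = 3·11·31.
f is primitive ⇔ t has order 1023 in GF(2)[t]/(f), i.e. t^(1023/q) ≠ 1 for each prime q | 1023.
t^(341) mod f = t⁸ + t⁷ + t⁶ + t².
t^(93) mod f = t⁸ + t⁶ + t³ + 1.
t^(33) mod f = t⁹ + t⁸ + t⁶ + t² + t.
None equal 1, so t has full order 1023; f is primitive.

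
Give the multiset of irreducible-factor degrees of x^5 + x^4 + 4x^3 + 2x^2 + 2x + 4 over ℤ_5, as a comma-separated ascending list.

Write f(x) = x^5 + x^4 + 4x^3 + 2x^2 + 2x + 4.
Roots in ℤ_5: f(0) = 4; f(1) = 4; f(2) = 1; f(3) = 0 → root; f(4) = 0 → root.
Linear factors from roots: (x + 2), (x + 1).
Complete factorization: f(x) = (x + 1)·(x + 2)^2·(x^2 + x + 1).
Factor degrees with multiplicity: 1 + 1 + 1 + 2 = 5.

1, 1, 1, 2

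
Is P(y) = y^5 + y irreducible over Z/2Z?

Check for roots in Z/2Z: P(0) = 0 → root; P(1) = 0 → root.
P(0) = 0, so (y) divides P(y); P is reducible.

No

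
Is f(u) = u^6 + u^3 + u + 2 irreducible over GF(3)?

Yes

Check for roots in GF(3): f(0) = 2; f(1) = 2; f(2) = 1.
No roots, so no linear factors.
Monic irreducibles of degree 2 over GF(3): u^2 + 1, u^2 + u + 2, u^2 + 2u + 2.
None of them divide f (all give nonzero remainder).
Degree-3 irreducible divisors: test the 8 monic irreducibles of degree 3 over GF(3).
None of them divide f (all give nonzero remainder).
No irreducible factor of degree ≤ 3 exists, so f is irreducible over GF(3).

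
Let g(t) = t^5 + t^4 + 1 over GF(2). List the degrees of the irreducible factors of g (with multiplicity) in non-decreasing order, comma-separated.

Roots in GF(2): g(0) = 1; g(1) = 1.
Complete factorization: g(t) = (t^2 + t + 1)·(t^3 + t + 1).
Factor degrees with multiplicity: 2 + 3 = 5.

2, 3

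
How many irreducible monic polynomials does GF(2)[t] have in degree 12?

By the necklace-counting formula, N_2(12) = (1/12) Σ_{d|12} μ(12/d)·2^d.
Divisors of 12: 1, 2, 3, 4, 6, 12; μ(12/d) for each: 0, 1, 0, -1, -1, 1.
Σ = 2^2 − 2^4 − 2^6 + 2^12 = 4020.
N = 4020/12 = 335.

335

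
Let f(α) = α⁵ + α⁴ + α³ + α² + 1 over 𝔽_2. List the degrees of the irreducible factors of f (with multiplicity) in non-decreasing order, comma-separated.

5

Roots in 𝔽_2: f(0) = 1; f(1) = 1.
Complete factorization: f(α) = (α⁵ + α⁴ + α³ + α² + 1).
Factor degrees with multiplicity: 5 = 5.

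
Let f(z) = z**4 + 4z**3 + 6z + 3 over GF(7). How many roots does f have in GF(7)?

4

Evaluate at each of the 7 elements of GF(7):
f(0) = 3; f(1) = 0 → root; f(2) = 0 → root; f(3) = 0 → root; f(4) = 0 → root; f(5) = 3; f(6) = 1.
Roots: {1, 2, 3, 4}.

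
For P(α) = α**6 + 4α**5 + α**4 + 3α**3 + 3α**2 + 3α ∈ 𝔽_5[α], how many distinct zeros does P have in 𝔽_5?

Evaluate at each of the 5 elements of 𝔽_5:
P(0) = 0 → root; P(1) = 0 → root; P(2) = 0 → root; P(3) = 4; P(4) = 0 → root.
Roots: {0, 1, 2, 4}.

4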